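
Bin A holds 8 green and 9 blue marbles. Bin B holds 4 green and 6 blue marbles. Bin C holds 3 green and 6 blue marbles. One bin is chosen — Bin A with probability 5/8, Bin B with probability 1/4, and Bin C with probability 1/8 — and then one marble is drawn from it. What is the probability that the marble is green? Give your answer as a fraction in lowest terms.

From Bin A: P(green) = 8/17.
From Bin B: P(green) = 4/10.
From Bin C: P(green) = 3/9.
Total probability = (5/8)(8/17) + (1/4)(4/10) + (1/8)(3/9) = 889/2040.

889/2040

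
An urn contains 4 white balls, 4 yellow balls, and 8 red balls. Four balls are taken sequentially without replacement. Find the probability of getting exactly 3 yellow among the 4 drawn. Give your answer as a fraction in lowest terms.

One ordering (yellow drawn first) has probability 4/16 × 3/15 × 2/14 × 12/13 = 288/43680 = 3/455.
There are C(4,3) = 4 such orderings, each equally likely, so P = 4 × 3/455 = 12/455.

12/455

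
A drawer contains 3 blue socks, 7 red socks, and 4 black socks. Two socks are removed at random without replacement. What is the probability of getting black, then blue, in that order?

Each draw changes the counts, so multiply the conditional probabilities along the sequence:
P = 4/14 × 3/13 = 12/182 = 6/91.

6/91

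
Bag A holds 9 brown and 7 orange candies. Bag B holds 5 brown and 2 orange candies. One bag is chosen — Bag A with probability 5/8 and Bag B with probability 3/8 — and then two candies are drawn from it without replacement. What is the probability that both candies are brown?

From Bag A: P(both brown) = (9/16)(8/15) = 3/10.
From Bag B: P(both brown) = (5/7)(4/6) = 10/21.
Total probability = (5/8)(3/10) + (3/8)(10/21) = 41/112.

41/112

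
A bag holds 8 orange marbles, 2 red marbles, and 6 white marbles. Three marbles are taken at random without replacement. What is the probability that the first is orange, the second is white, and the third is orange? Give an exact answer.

Multiply the probability of each draw given the previous ones:
P = 8/16 × 6/15 × 7/14 = 336/3360 = 1/10.

1/10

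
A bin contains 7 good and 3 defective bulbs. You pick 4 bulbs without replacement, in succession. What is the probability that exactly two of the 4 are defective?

One ordering (defective drawn first) has probability 3/10 × 2/9 × 7/8 × 6/7 = 252/5040 = 1/20.
There are C(4,2) = 6 such orderings, each equally likely, so P = 6 × 1/20 = 3/10.

3/10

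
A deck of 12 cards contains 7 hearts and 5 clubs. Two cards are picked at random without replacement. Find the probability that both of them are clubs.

5/33

P = 5/12 × 4/11 = 20/132 = 5/33.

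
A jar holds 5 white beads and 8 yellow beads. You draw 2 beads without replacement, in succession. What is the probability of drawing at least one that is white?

P(no white) = 8/13 × 7/12 = 56/156 = 14/39.
P(at least one) = 1 − 14/39 = 25/39.

25/39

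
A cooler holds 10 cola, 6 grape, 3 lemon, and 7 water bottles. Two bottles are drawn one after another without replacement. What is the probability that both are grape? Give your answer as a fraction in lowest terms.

P(all grape) = 6/26 × 5/25 = 30/650 = 3/65.

3/65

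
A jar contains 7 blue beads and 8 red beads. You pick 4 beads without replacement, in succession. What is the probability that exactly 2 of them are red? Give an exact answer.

28/65

One ordering (red drawn first) has probability 8/15 × 7/14 × 7/13 × 6/12 = 2352/32760 = 14/195.
There are C(4,2) = 6 such orderings, each equally likely, so P = 6 × 14/195 = 28/65.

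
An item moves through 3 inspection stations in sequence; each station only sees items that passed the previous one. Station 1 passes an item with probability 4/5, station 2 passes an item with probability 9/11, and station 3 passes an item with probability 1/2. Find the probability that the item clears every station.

The events are sequential, so multiply the conditional probabilities:
P = 4/5 × 9/11 × 1/2 = 36/110 = 18/55.

18/55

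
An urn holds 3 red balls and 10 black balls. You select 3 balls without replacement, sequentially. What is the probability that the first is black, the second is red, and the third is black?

Each draw changes the counts, so multiply the conditional probabilities along the sequence:
P = 10/13 × 3/12 × 9/11 = 270/1716 = 45/286.

45/286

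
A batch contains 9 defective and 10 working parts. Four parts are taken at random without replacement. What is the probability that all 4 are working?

P(every draw is working) = 10/19 × 9/18 × 8/17 × 7/16 = 5040/93024 = 35/646.

35/646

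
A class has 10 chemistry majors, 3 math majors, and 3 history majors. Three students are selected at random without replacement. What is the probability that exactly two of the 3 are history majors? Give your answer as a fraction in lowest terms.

39/560

One ordering (history majors drawn first) has probability 3/16 × 2/15 × 13/14 = 78/3360 = 13/560.
There are C(3,2) = 3 such orderings, each equally likely, so P = 3 × 13/560 = 39/560.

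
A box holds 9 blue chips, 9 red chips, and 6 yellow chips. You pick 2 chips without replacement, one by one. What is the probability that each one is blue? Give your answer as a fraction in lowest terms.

3/23

P(every draw is blue) = 9/24 × 8/23 = 72/552 = 3/23.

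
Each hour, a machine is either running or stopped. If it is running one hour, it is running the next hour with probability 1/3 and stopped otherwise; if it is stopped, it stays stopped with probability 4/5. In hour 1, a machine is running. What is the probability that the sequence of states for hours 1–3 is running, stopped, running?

2/15

Hour 1 is given. For each transition, use the conditional probability from the current state:
P(stopped | running) = 2/3; P(running | stopped) = 1/5.
P = 2/3 × 1/5 = 2/15.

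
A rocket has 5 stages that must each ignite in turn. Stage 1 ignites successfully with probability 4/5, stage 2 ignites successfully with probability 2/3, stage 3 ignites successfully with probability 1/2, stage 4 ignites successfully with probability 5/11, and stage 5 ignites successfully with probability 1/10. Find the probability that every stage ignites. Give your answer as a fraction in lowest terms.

Multiplying along the chain,
P = 4/5 × 2/3 × 1/2 × 5/11 × 1/10 = 40/3300 = 2/165.

2/165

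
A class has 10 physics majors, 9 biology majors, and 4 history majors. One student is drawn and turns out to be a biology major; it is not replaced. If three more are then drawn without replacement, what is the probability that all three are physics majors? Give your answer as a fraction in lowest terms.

6/77

With the first student removed, 10 physics majors remain out of 22.
P = 10/22 × 9/21 × 8/20 = 720/9240 = 6/77.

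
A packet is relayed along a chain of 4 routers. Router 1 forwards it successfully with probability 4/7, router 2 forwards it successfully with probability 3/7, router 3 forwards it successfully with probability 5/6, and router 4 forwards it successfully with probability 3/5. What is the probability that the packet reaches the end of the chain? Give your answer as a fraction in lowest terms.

6/49

Multiplying along the chain,
P = 4/7 × 3/7 × 5/6 × 3/5 = 180/1470 = 6/49.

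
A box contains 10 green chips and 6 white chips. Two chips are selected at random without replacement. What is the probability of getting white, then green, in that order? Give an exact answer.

1/4

Multiply the probability of each draw given the previous ones:
P = 6/16 × 10/15 = 60/240 = 1/4.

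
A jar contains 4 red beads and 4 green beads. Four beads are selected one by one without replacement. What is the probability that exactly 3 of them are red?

One ordering (red drawn first) has probability 4/8 × 3/7 × 2/6 × 4/5 = 96/1680 = 2/35.
There are C(4,3) = 4 such orderings, each equally likely, so P = 4 × 2/35 = 8/35.

8/35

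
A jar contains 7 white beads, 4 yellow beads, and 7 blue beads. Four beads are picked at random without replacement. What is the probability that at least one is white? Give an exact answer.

P(no white) = 11/18 × 10/17 × 9/16 × 8/15 = 7920/73440 = 11/102.
P(at least one) = 1 − 11/102 = 91/102.

91/102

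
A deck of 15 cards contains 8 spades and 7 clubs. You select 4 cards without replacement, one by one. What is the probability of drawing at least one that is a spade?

38/39

P(no spades) = 7/15 × 6/14 × 5/13 × 4/12 = 840/32760 = 1/39.
P(at least one) = 1 − 1/39 = 38/39.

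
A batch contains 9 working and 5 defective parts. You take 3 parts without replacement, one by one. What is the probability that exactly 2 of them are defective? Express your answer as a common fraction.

45/182

One ordering (defective drawn first) has probability 5/14 × 4/13 × 9/12 = 180/2184 = 15/182.
There are C(3,2) = 3 such orderings, each equally likely, so P = 3 × 15/182 = 45/182.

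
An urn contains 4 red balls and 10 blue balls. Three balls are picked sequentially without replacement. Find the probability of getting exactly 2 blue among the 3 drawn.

One ordering (blue drawn first) has probability 10/14 × 9/13 × 4/12 = 360/2184 = 15/91.
There are C(3,2) = 3 such orderings, each equally likely, so P = 3 × 15/91 = 45/91.

45/91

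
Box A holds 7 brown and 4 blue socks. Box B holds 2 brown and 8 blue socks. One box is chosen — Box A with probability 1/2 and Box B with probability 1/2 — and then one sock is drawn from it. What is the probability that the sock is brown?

From Box A: P(brown) = 7/11.
From Box B: P(brown) = 2/10.
Total probability = (1/2)(7/11) + (1/2)(2/10) = 23/55.

23/55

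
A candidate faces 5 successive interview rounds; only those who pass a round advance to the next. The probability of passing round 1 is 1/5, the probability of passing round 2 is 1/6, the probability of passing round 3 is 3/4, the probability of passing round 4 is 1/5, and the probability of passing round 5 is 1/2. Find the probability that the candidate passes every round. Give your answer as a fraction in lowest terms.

The events are sequential, so multiply the conditional probabilities:
P = 1/5 × 1/6 × 3/4 × 1/5 × 1/2 = 3/1200 = 1/400.

1/400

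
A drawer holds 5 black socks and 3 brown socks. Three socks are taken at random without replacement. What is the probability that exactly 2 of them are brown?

15/56

One ordering (brown drawn first) has probability 3/8 × 2/7 × 5/6 = 30/336 = 5/56.
There are C(3,2) = 3 such orderings, each equally likely, so P = 3 × 5/56 = 15/56.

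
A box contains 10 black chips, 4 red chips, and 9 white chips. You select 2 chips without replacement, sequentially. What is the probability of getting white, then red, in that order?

Chain rule:
P = 9/23 × 4/22 = 36/506 = 18/253.

18/253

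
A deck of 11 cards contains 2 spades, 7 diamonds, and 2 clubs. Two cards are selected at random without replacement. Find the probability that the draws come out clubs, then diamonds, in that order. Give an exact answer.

Chain rule:
P = 2/11 × 7/10 = 14/110 = 7/55.

7/55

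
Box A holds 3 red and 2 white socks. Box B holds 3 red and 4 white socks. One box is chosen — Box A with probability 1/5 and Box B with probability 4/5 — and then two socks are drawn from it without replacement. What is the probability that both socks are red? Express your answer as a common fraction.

From Box A: P(both red) = (3/5)(2/4) = 3/10.
From Box B: P(both red) = (3/7)(2/6) = 1/7.
Total probability = (1/5)(3/10) + (4/5)(1/7) = 61/350.

61/350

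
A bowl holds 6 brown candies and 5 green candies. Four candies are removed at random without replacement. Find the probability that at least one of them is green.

21/22

P(no green) = 6/11 × 5/10 × 4/9 × 3/8 = 360/7920 = 1/22.
P(at least one) = 1 − 1/22 = 21/22.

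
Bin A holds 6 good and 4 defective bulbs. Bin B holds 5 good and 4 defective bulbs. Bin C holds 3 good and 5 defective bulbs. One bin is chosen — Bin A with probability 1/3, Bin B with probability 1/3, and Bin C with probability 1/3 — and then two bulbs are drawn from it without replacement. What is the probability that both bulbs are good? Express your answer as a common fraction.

From Bin A: P(both good) = (6/10)(5/9) = 1/3.
From Bin B: P(both good) = (5/9)(4/8) = 5/18.
From Bin C: P(both good) = (3/8)(2/7) = 3/28.
Total probability = (1/3)(1/3) + (1/3)(5/18) + (1/3)(3/28) = 181/756.

181/756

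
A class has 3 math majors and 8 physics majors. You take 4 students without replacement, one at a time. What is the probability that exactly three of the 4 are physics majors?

One ordering (physics majors drawn first) has probability 8/11 × 7/10 × 6/9 × 3/8 = 1008/7920 = 7/55.
There are C(4,3) = 4 such orderings, each equally likely, so P = 4 × 7/55 = 28/55.

28/55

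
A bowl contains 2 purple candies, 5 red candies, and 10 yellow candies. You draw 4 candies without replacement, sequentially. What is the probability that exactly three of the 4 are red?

One ordering (red drawn first) has probability 5/17 × 4/16 × 3/15 × 12/14 = 720/57120 = 3/238.
There are C(4,3) = 4 such orderings, each equally likely, so P = 4 × 3/238 = 6/119.

6/119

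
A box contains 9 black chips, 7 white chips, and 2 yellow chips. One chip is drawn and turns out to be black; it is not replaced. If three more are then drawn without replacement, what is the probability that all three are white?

7/136

After the first draw, 7 of the remaining 17 chips are white.
P = 7/17 × 6/16 × 5/15 = 210/4080 = 7/136.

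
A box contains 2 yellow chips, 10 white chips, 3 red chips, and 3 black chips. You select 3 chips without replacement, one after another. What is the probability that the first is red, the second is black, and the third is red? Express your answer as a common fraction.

1/272

Chain rule:
P = 3/18 × 3/17 × 2/16 = 18/4896 = 1/272.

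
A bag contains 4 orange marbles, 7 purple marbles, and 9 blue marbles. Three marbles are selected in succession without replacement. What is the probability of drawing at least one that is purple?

427/570

P(no purple) = 13/20 × 12/19 × 11/18 = 1716/6840 = 143/570.
P(at least one) = 1 − 143/570 = 427/570.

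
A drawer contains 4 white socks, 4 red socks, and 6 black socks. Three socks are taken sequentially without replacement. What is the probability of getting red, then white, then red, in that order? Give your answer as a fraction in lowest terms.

Each draw changes the counts, so multiply the conditional probabilities along the sequence:
P = 4/14 × 4/13 × 3/12 = 48/2184 = 2/91.

2/91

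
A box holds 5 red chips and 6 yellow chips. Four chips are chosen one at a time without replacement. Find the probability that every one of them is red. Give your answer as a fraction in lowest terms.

1/66

P = 5/11 × 4/10 × 3/9 × 2/8 = 120/7920 = 1/66.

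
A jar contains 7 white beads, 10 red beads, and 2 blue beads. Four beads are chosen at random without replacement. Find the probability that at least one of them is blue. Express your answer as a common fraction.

P(no blue) = 17/19 × 16/18 × 15/17 × 14/16 = 57120/93024 = 35/57.
P(at least one) = 1 − 35/57 = 22/57.

22/57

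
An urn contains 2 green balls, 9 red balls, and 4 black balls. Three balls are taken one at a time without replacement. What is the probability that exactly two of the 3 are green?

One ordering (green drawn first) has probability 2/15 × 1/14 × 13/13 = 26/2730 = 1/105.
There are C(3,2) = 3 such orderings, each equally likely, so P = 3 × 1/105 = 1/35.

1/35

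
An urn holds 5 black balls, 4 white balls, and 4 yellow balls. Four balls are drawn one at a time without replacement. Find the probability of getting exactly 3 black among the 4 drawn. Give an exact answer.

One ordering (black drawn first) has probability 5/13 × 4/12 × 3/11 × 8/10 = 480/17160 = 4/143.
There are C(4,3) = 4 such orderings, each equally likely, so P = 4 × 4/143 = 16/143.

16/143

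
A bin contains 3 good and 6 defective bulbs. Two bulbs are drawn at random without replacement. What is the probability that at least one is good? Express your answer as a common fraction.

7/12

P(no good) = 6/9 × 5/8 = 30/72 = 5/12.
P(at least one) = 1 − 5/12 = 7/12.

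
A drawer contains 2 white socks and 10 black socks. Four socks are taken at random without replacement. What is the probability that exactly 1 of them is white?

16/33

One ordering (white drawn first) has probability 2/12 × 10/11 × 9/10 × 8/9 = 1440/11880 = 4/33.
There are C(4,1) = 4 such orderings, each equally likely, so P = 4 × 4/33 = 16/33.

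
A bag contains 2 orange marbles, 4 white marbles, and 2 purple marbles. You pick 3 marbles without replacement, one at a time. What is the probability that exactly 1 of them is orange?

One ordering (orange drawn first) has probability 2/8 × 6/7 × 5/6 = 60/336 = 5/28.
There are C(3,1) = 3 such orderings, each equally likely, so P = 3 × 5/28 = 15/28.

15/28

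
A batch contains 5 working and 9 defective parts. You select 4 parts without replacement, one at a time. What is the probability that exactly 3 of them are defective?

One ordering (defective drawn first) has probability 9/14 × 8/13 × 7/12 × 5/11 = 2520/24024 = 15/143.
There are C(4,3) = 4 such orderings, each equally likely, so P = 4 × 15/143 = 60/143.

60/143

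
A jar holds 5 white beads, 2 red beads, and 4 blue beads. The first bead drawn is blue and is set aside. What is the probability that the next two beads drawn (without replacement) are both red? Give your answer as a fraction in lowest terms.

1/45

After the first draw, 2 of the remaining 10 beads are red.
P = 2/10 × 1/9 = 2/90 = 1/45.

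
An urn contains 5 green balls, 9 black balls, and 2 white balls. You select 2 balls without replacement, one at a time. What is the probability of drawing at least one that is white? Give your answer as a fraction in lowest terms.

P(no white) = 14/16 × 13/15 = 182/240 = 91/120.
P(at least one) = 1 − 91/120 = 29/120.

29/120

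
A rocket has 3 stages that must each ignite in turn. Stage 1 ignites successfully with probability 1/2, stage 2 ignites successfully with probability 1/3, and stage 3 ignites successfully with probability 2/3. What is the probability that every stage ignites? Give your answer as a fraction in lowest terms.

1/9

Each stage is reached only if all earlier stages succeed, so
P = 1/2 × 1/3 × 2/3 = 2/18 = 1/9.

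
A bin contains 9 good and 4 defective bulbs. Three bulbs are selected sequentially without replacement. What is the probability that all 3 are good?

42/143

P(all good) = 9/13 × 8/12 × 7/11 = 504/1716 = 42/143.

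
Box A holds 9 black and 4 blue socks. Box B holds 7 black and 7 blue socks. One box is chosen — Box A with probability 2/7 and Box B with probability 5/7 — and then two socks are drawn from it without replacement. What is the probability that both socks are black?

27/91

From Box A: P(both black) = (9/13)(8/12) = 6/13.
From Box B: P(both black) = (7/14)(6/13) = 3/13.
Total probability = (2/7)(6/13) + (5/7)(3/13) = 27/91.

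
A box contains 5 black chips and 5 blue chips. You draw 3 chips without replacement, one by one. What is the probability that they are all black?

P(every draw is black) = 5/10 × 4/9 × 3/8 = 60/720 = 1/12.

1/12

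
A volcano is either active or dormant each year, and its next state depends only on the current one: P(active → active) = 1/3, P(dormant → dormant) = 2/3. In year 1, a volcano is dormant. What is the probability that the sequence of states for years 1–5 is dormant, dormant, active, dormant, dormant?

Year 1 is given. For each transition, use the conditional probability from the current state:
P(dormant | dormant) = 2/3; P(active | dormant) = 1/3; P(dormant | active) = 2/3; P(dormant | dormant) = 2/3.
P = 2/3 × 1/3 × 2/3 × 2/3 = 8/81.

8/81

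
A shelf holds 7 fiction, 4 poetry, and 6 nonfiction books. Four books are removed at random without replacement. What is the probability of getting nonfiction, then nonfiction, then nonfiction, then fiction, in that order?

1/68

Chain rule:
P = 6/17 × 5/16 × 4/15 × 7/14 = 840/57120 = 1/68.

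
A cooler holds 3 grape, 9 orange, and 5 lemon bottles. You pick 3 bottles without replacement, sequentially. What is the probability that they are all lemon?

P(all lemon) = 5/17 × 4/16 × 3/15 = 60/4080 = 1/68.

1/68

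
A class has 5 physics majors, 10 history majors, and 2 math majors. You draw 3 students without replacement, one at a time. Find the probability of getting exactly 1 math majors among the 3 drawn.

21/68

One ordering (a math major drawn first) has probability 2/17 × 15/16 × 14/15 = 420/4080 = 7/68.
There are C(3,1) = 3 such orderings, each equally likely, so P = 3 × 7/68 = 21/68.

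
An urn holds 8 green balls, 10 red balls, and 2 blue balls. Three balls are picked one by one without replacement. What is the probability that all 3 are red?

2/19

P(all red) = 10/20 × 9/19 × 8/18 = 720/6840 = 2/19.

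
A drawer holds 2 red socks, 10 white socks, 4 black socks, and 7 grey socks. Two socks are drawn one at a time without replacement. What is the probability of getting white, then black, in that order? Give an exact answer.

20/253

Chain rule:
P = 10/23 × 4/22 = 40/506 = 20/253.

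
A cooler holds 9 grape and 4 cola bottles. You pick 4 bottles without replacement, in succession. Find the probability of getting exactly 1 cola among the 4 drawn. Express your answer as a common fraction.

One ordering (cola drawn first) has probability 4/13 × 9/12 × 8/11 × 7/10 = 2016/17160 = 84/715.
There are C(4,1) = 4 such orderings, each equally likely, so P = 4 × 84/715 = 336/715.

336/715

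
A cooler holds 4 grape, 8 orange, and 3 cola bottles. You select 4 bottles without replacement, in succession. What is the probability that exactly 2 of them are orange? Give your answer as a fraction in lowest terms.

28/65

One ordering (orange drawn first) has probability 8/15 × 7/14 × 7/13 × 6/12 = 2352/32760 = 14/195.
There are C(4,2) = 6 such orderings, each equally likely, so P = 6 × 14/195 = 28/65.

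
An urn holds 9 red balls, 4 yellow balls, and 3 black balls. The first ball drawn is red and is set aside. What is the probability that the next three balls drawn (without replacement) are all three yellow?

4/455

With the first ball removed, 4 yellow remain out of 15.
P = 4/15 × 3/14 × 2/13 = 24/2730 = 4/455.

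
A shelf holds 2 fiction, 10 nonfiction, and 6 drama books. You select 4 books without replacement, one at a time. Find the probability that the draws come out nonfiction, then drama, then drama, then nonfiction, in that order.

5/136

Chain rule:
P = 10/18 × 6/17 × 5/16 × 9/15 = 2700/73440 = 5/136.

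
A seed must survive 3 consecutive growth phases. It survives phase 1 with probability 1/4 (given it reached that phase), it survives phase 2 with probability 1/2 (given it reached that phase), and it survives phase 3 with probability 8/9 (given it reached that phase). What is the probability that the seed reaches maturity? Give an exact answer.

1/9

Multiplying along the chain,
P = 1/4 × 1/2 × 8/9 = 8/72 = 1/9.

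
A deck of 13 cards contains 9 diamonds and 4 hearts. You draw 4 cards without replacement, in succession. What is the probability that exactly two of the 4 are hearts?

One ordering (hearts drawn first) has probability 4/13 × 3/12 × 9/11 × 8/10 = 864/17160 = 36/715.
There are C(4,2) = 6 such orderings, each equally likely, so P = 6 × 36/715 = 216/715.

216/715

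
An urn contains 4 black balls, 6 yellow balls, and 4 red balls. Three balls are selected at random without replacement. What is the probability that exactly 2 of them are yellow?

One ordering (yellow drawn first) has probability 6/14 × 5/13 × 8/12 = 240/2184 = 10/91.
There are C(3,2) = 3 such orderings, each equally likely, so P = 3 × 10/91 = 30/91.

30/91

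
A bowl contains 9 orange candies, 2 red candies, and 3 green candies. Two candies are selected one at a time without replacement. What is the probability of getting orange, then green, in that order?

Multiply the probability of each draw given the previous ones:
P = 9/14 × 3/13 = 27/182.

27/182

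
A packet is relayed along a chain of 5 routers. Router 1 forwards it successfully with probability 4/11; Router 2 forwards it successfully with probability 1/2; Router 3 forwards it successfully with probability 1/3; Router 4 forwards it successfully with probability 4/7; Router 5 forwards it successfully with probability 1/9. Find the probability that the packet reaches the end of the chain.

8/2079

The events are sequential, so multiply the conditional probabilities:
P = 4/11 × 1/2 × 1/3 × 4/7 × 1/9 = 16/4158 = 8/2079.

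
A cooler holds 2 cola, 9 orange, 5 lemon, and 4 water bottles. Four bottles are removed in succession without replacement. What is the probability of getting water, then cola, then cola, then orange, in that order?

1/1615

Chain rule:
P = 4/20 × 2/19 × 1/18 × 9/17 = 72/116280 = 1/1615.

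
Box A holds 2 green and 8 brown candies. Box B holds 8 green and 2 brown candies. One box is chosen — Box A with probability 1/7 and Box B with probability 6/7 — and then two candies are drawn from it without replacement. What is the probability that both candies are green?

169/315

From Box A: P(both green) = (2/10)(1/9) = 1/45.
From Box B: P(both green) = (8/10)(7/9) = 28/45.
Total probability = (1/7)(1/45) + (6/7)(28/45) = 169/315.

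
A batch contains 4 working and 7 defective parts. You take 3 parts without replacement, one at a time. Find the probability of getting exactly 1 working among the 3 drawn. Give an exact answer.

One ordering (working drawn first) has probability 4/11 × 7/10 × 6/9 = 168/990 = 28/165.
There are C(3,1) = 3 such orderings, each equally likely, so P = 3 × 28/165 = 28/55.

28/55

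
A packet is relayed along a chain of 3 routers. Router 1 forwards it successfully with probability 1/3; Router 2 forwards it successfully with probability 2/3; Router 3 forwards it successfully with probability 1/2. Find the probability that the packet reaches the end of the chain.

Each stage is reached only if all earlier stages succeed, so
P = 1/3 × 2/3 × 1/2 = 2/18 = 1/9.

1/9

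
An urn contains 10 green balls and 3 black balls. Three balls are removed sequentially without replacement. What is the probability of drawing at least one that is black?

83/143

P(no black) = 10/13 × 9/12 × 8/11 = 720/1716 = 60/143.
P(at least one) = 1 − 60/143 = 83/143.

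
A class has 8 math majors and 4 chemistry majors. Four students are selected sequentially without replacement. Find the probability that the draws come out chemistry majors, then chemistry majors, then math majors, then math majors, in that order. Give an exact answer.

Each draw changes the counts, so multiply the conditional probabilities along the sequence:
P = 4/12 × 3/11 × 8/10 × 7/9 = 672/11880 = 28/495.

28/495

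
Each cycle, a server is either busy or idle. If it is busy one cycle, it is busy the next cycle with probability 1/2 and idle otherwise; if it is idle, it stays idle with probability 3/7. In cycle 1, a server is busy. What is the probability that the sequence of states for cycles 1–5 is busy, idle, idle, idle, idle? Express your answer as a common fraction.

Cycle 1 is given. For each transition, use the conditional probability from the current state:
P(idle | busy) = 1/2; P(idle | idle) = 3/7; P(idle | idle) = 3/7; P(idle | idle) = 3/7.
P = 1/2 × 3/7 × 3/7 × 3/7 = 27/686.

27/686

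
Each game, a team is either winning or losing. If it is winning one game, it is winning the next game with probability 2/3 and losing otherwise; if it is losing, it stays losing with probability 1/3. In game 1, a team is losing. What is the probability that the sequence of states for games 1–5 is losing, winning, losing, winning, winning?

8/81

Game 1 is given. For each transition, use the conditional probability from the current state:
P(winning | losing) = 2/3; P(losing | winning) = 1/3; P(winning | losing) = 2/3; P(winning | winning) = 2/3.
P = 2/3 × 1/3 × 2/3 × 2/3 = 8/81.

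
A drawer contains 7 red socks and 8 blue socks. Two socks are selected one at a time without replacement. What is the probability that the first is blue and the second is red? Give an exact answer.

4/15

Chain rule:
P = 8/15 × 7/14 = 56/210 = 4/15.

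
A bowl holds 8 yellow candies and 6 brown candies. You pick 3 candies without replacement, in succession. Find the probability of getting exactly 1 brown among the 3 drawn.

6/13

One ordering (brown drawn first) has probability 6/14 × 8/13 × 7/12 = 336/2184 = 2/13.
There are C(3,1) = 3 such orderings, each equally likely, so P = 3 × 2/13 = 6/13.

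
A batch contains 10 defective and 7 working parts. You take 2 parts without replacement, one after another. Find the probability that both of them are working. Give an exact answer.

21/136

P = 7/17 × 6/16 = 42/272 = 21/136.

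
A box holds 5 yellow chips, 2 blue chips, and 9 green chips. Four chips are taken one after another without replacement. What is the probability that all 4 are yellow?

1/364

P(every draw is yellow) = 5/16 × 4/15 × 3/14 × 2/13 = 120/43680 = 1/364.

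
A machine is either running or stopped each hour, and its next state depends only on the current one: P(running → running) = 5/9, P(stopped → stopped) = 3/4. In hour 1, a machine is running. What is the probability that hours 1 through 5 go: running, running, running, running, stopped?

Hour 1 is given. For each transition, use the conditional probability from the current state:
P(running | running) = 5/9; P(running | running) = 5/9; P(running | running) = 5/9; P(stopped | running) = 4/9.
P = 5/9 × 5/9 × 5/9 × 4/9 = 500/6561.

500/6561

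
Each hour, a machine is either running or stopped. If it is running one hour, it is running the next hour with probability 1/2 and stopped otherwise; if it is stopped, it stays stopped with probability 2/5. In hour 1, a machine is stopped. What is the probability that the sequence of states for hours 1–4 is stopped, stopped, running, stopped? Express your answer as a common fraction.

Hour 1 is given. For each transition, use the conditional probability from the current state:
P(stopped | stopped) = 2/5; P(running | stopped) = 3/5; P(stopped | running) = 1/2.
P = 2/5 × 3/5 × 1/2 = 6/50 = 3/25.

3/25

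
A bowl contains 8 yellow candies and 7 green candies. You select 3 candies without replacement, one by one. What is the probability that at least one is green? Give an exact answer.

P(no green) = 8/15 × 7/14 × 6/13 = 336/2730 = 8/65.
P(at least one) = 1 − 8/65 = 57/65.

57/65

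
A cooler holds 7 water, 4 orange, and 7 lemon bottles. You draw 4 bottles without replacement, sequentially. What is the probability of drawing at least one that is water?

P(no water) = 11/18 × 10/17 × 9/16 × 8/15 = 7920/73440 = 11/102.
P(at least one) = 1 − 11/102 = 91/102.

91/102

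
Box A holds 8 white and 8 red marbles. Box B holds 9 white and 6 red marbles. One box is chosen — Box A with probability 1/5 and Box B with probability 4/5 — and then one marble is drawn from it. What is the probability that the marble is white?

From Box A: P(white) = 8/16.
From Box B: P(white) = 9/15.
Total probability = (1/5)(8/16) + (4/5)(9/15) = 29/50.

29/50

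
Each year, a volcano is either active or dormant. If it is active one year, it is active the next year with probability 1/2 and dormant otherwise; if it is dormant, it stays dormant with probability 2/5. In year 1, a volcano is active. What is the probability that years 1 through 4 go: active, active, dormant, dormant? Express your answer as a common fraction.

Year 1 is given. For each transition, use the conditional probability from the current state:
P(active | active) = 1/2; P(dormant | active) = 1/2; P(dormant | dormant) = 2/5.
P = 1/2 × 1/2 × 2/5 = 2/20 = 1/10.

1/10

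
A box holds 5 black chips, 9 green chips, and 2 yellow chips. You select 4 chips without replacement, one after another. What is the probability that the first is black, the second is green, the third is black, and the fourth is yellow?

Multiply the probability of each draw given the previous ones:
P = 5/16 × 9/15 × 4/14 × 2/13 = 360/43680 = 3/364.

3/364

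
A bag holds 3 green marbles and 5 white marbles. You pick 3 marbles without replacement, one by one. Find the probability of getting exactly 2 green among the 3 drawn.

15/56

One ordering (green drawn first) has probability 3/8 × 2/7 × 5/6 = 30/336 = 5/56.
There are C(3,2) = 3 such orderings, each equally likely, so P = 3 × 5/56 = 15/56.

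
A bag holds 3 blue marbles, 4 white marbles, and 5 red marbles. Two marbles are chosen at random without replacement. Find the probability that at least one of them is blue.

P(no blue) = 9/12 × 8/11 = 72/132 = 6/11.
P(at least one) = 1 − 6/11 = 5/11.

5/11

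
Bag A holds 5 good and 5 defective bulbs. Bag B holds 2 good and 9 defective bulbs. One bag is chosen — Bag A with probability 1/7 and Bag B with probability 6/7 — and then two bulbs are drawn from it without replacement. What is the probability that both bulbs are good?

164/3465

From Bag A: P(both good) = (5/10)(4/9) = 2/9.
From Bag B: P(both good) = (2/11)(1/10) = 1/55.
Total probability = (1/7)(2/9) + (6/7)(1/55) = 164/3465.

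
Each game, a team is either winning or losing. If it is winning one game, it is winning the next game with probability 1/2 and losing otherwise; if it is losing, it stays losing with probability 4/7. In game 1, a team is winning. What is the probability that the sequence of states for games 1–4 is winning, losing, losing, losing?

Game 1 is given. For each transition, use the conditional probability from the current state:
P(losing | winning) = 1/2; P(losing | losing) = 4/7; P(losing | losing) = 4/7.
P = 1/2 × 4/7 × 4/7 = 16/98 = 8/49.

8/49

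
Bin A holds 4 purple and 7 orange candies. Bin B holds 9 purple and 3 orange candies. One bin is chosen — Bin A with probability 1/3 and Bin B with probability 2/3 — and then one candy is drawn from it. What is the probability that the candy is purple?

41/66

From Bin A: P(purple) = 4/11.
From Bin B: P(purple) = 9/12.
Total probability = (1/3)(4/11) + (2/3)(9/12) = 41/66.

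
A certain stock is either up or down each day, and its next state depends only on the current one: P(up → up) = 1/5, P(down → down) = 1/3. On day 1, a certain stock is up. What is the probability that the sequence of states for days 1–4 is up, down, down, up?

8/45

Day 1 is given. For each transition, use the conditional probability from the current state:
P(down | up) = 4/5; P(down | down) = 1/3; P(up | down) = 2/3.
P = 4/5 × 1/3 × 2/3 = 8/45.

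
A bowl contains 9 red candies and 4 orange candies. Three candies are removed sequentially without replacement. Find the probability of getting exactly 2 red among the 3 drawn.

72/143

One ordering (red drawn first) has probability 9/13 × 8/12 × 4/11 = 288/1716 = 24/143.
There are C(3,2) = 3 such orderings, each equally likely, so P = 3 × 24/143 = 72/143.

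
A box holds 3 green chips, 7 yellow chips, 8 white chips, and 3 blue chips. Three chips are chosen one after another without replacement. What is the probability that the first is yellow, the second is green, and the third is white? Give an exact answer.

2/95

Multiply the probability of each draw given the previous ones:
P = 7/21 × 3/20 × 8/19 = 168/7980 = 2/95.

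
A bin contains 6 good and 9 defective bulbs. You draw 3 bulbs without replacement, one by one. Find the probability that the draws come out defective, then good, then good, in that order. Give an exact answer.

Each draw changes the counts, so multiply the conditional probabilities along the sequence:
P = 9/15 × 6/14 × 5/13 = 270/2730 = 9/91.

9/91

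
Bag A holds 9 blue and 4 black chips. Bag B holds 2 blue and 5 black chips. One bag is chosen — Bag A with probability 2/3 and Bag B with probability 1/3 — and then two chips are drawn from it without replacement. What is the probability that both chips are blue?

265/819

From Bag A: P(both blue) = (9/13)(8/12) = 6/13.
From Bag B: P(both blue) = (2/7)(1/6) = 1/21.
Total probability = (2/3)(6/13) + (1/3)(1/21) = 265/819.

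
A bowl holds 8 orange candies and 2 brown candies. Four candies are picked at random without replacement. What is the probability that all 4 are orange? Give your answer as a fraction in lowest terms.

1/3

P(every draw is orange) = 8/10 × 7/9 × 6/8 × 5/7 = 1680/5040 = 1/3.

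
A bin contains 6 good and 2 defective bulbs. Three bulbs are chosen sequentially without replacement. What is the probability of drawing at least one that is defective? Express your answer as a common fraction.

P(no defective) = 6/8 × 5/7 × 4/6 = 120/336 = 5/14.
P(at least one) = 1 − 5/14 = 9/14.

9/14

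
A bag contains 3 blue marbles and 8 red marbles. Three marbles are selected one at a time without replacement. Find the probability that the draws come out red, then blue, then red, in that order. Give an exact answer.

28/165

Multiply the probability of each draw given the previous ones:
P = 8/11 × 3/10 × 7/9 = 168/990 = 28/165.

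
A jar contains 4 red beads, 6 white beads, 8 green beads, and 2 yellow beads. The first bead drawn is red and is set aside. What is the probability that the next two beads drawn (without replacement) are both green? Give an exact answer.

After the first draw, 8 of the remaining 19 beads are green.
P = 8/19 × 7/18 = 56/342 = 28/171.

28/171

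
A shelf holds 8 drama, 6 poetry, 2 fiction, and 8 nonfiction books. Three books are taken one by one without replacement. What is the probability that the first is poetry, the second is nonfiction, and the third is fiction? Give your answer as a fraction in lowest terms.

Each draw changes the counts, so multiply the conditional probabilities along the sequence:
P = 6/24 × 8/23 × 2/22 = 96/12144 = 2/253.

2/253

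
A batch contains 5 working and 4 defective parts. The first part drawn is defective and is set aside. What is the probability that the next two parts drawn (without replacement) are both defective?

3/28

After the first draw, 3 of the remaining 8 parts are defective.
P = 3/8 × 2/7 = 6/56 = 3/28.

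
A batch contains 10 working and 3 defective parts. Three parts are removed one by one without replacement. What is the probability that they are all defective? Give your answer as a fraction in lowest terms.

1/286

P = 3/13 × 2/12 × 1/11 = 6/1716 = 1/286.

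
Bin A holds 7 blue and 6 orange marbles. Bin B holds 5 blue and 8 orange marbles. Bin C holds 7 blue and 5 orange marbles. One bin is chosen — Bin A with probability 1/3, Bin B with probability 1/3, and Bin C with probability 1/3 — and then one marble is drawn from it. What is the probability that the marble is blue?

From Bin A: P(blue) = 7/13.
From Bin B: P(blue) = 5/13.
From Bin C: P(blue) = 7/12.
Total probability = (1/3)(7/13) + (1/3)(5/13) + (1/3)(7/12) = 235/468.

235/468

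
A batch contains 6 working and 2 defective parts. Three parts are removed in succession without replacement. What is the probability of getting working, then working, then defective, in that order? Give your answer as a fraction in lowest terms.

Each draw changes the counts, so multiply the conditional probabilities along the sequence:
P = 6/8 × 5/7 × 2/6 = 60/336 = 5/28.

5/28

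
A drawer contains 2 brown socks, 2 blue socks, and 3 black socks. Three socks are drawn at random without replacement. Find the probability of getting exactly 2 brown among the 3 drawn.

One ordering (brown drawn first) has probability 2/7 × 1/6 × 5/5 = 10/210 = 1/21.
There are C(3,2) = 3 such orderings, each equally likely, so P = 3 × 1/21 = 1/7.

1/7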